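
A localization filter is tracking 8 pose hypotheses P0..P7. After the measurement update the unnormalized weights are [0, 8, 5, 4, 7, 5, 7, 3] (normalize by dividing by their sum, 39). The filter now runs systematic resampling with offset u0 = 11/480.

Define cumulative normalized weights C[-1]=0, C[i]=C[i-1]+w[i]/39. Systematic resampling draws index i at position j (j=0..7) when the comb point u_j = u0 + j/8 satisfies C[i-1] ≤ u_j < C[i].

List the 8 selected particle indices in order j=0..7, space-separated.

C = [0, 8/39, 1/3, 17/39, 8/13, 29/39, 12/13, 1]
j=0: u_0=11/480 ∈ [0, 8/39) → index 1
j=1: u_1=71/480 ∈ [0, 8/39) → index 1
j=2: u_2=131/480 ∈ [8/39, 1/3) → index 2
j=3: u_3=191/480 ∈ [1/3, 17/39) → index 3
j=4: u_4=251/480 ∈ [17/39, 8/13) → index 4
j=5: u_5=311/480 ∈ [8/13, 29/39) → index 5
j=6: u_6=371/480 ∈ [29/39, 12/13) → index 6
j=7: u_7=431/480 ∈ [29/39, 12/13) → index 6

1 1 2 3 4 5 6 6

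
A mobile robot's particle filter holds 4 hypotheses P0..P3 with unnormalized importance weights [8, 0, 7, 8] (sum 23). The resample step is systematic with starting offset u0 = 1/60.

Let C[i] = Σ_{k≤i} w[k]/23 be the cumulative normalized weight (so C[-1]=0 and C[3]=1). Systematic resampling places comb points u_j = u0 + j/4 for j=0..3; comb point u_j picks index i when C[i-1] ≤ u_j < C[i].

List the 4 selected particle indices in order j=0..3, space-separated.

0 0 2 3

C = [8/23, 8/23, 15/23, 1]
j=0: u_0=1/60 ∈ [0, 8/23) → index 0
j=1: u_1=4/15 ∈ [0, 8/23) → index 0
j=2: u_2=31/60 ∈ [8/23, 15/23) → index 2
j=3: u_3=23/30 ∈ [15/23, 1) → index 3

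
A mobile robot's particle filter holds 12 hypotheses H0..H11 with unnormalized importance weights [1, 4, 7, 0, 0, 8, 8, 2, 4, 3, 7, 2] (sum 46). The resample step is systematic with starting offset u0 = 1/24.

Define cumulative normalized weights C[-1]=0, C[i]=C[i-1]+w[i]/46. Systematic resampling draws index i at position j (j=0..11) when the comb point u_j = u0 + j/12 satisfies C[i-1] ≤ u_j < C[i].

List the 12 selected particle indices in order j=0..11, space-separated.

C = [1/46, 5/46, 6/23, 6/23, 6/23, 10/23, 14/23, 15/23, 17/23, 37/46, 22/23, 1]
j=0: u_0=1/24 ∈ [1/46, 5/46) → index 1
j=1: u_1=1/8 ∈ [5/46, 6/23) → index 2
j=2: u_2=5/24 ∈ [5/46, 6/23) → index 2
j=3: u_3=7/24 ∈ [6/23, 10/23) → index 5
j=4: u_4=3/8 ∈ [6/23, 10/23) → index 5
j=5: u_5=11/24 ∈ [10/23, 14/23) → index 6
j=6: u_6=13/24 ∈ [10/23, 14/23) → index 6
j=7: u_7=5/8 ∈ [14/23, 15/23) → index 7
j=8: u_8=17/24 ∈ [15/23, 17/23) → index 8
j=9: u_9=19/24 ∈ [17/23, 37/46) → index 9
j=10: u_10=7/8 ∈ [37/46, 22/23) → index 10
j=11: u_11=23/24 ∈ [22/23, 1) → index 11

1 2 2 5 5 6 6 7 8 9 10 11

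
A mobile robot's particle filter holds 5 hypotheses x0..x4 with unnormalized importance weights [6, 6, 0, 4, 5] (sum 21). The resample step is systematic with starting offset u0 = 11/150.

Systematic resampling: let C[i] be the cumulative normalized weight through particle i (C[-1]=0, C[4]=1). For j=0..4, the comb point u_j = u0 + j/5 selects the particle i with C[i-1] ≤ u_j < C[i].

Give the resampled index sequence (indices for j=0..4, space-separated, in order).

0 0 1 3 4

C = [2/7, 4/7, 4/7, 16/21, 1]
j=0: u_0=11/150 ∈ [0, 2/7) → index 0
j=1: u_1=41/150 ∈ [0, 2/7) → index 0
j=2: u_2=71/150 ∈ [2/7, 4/7) → index 1
j=3: u_3=101/150 ∈ [4/7, 16/21) → index 3
j=4: u_4=131/150 ∈ [16/21, 1) → index 4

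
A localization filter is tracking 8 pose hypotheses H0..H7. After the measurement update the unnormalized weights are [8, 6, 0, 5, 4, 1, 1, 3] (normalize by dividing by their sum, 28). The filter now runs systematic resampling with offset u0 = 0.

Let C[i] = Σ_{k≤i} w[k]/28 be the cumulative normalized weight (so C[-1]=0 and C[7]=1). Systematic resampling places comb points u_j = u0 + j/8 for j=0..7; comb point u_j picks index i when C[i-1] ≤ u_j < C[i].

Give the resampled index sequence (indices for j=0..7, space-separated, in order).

0 0 0 1 3 3 4 6

C = [2/7, 1/2, 1/2, 19/28, 23/28, 6/7, 25/28, 1]
j=0: u_0=0 ∈ [0, 2/7) → index 0
j=1: u_1=1/8 ∈ [0, 2/7) → index 0
j=2: u_2=1/4 ∈ [0, 2/7) → index 0
j=3: u_3=3/8 ∈ [2/7, 1/2) → index 1
j=4: u_4=1/2 ∈ [1/2, 19/28) → index 3
j=5: u_5=5/8 ∈ [1/2, 19/28) → index 3
j=6: u_6=3/4 ∈ [19/28, 23/28) → index 4
j=7: u_7=7/8 ∈ [6/7, 25/28) → index 6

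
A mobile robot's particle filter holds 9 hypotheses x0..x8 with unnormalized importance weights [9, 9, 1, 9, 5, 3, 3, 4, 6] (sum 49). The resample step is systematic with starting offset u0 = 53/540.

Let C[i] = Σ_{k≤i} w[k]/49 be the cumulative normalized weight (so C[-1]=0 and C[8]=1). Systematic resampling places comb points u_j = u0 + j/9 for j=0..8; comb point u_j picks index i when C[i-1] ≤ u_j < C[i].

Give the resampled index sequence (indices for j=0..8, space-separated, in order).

C = [9/49, 18/49, 19/49, 4/7, 33/49, 36/49, 39/49, 43/49, 1]
j=0: u_0=53/540 ∈ [0, 9/49) → index 0
j=1: u_1=113/540 ∈ [9/49, 18/49) → index 1
j=2: u_2=173/540 ∈ [9/49, 18/49) → index 1
j=3: u_3=233/540 ∈ [19/49, 4/7) → index 3
j=4: u_4=293/540 ∈ [19/49, 4/7) → index 3
j=5: u_5=353/540 ∈ [4/7, 33/49) → index 4
j=6: u_6=413/540 ∈ [36/49, 39/49) → index 6
j=7: u_7=473/540 ∈ [39/49, 43/49) → index 7
j=8: u_8=533/540 ∈ [43/49, 1) → index 8

0 1 1 3 3 4 6 7 8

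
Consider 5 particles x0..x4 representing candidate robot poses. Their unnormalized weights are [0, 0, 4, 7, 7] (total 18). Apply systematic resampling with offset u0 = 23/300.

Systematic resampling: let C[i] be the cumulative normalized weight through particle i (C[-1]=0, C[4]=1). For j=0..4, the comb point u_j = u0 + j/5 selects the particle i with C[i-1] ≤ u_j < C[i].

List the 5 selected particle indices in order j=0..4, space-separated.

2 3 3 4 4

C = [0, 0, 2/9, 11/18, 1]
j=0: u_0=23/300 ∈ [0, 2/9) → index 2
j=1: u_1=83/300 ∈ [2/9, 11/18) → index 3
j=2: u_2=143/300 ∈ [2/9, 11/18) → index 3
j=3: u_3=203/300 ∈ [11/18, 1) → index 4
j=4: u_4=263/300 ∈ [11/18, 1) → index 4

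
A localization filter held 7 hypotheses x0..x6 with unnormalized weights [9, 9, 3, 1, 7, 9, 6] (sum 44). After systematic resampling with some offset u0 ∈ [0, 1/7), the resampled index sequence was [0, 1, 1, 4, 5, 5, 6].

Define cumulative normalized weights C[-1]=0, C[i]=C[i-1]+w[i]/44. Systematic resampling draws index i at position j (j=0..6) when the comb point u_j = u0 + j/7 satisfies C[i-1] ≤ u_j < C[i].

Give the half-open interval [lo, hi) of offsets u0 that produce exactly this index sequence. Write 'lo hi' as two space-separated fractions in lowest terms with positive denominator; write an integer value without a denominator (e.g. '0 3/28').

27/308 19/154

C = [9/44, 9/22, 21/44, 1/2, 29/44, 19/22, 1]
j=0 picked index 0: u0 ∈ [0, 9/44)
j=1 picked index 1: u0 ∈ [19/308, 41/154)
j=2 picked index 1: u0 ∈ [-25/308, 19/154)
j=3 picked index 4: u0 ∈ [1/14, 71/308)
j=4 picked index 5: u0 ∈ [27/308, 45/154)
j=5 picked index 5: u0 ∈ [-17/308, 23/154)
j=6 picked index 6: u0 ∈ [1/154, 1/7)
intersection: [27/308, 19/154)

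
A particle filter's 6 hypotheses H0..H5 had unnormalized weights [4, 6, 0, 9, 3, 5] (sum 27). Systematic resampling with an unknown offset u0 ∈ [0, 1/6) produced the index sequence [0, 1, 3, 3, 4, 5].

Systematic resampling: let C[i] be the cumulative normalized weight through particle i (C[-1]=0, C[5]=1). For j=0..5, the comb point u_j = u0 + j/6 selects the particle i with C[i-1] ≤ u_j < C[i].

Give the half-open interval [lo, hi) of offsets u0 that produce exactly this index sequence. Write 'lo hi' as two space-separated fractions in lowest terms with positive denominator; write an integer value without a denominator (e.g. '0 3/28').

1/27 4/27

C = [4/27, 10/27, 10/27, 19/27, 22/27, 1]
j=0 picked index 0: u0 ∈ [0, 4/27)
j=1 picked index 1: u0 ∈ [-1/54, 11/54)
j=2 picked index 3: u0 ∈ [1/27, 10/27)
j=3 picked index 3: u0 ∈ [-7/54, 11/54)
j=4 picked index 4: u0 ∈ [1/27, 4/27)
j=5 picked index 5: u0 ∈ [-1/54, 1/6)
intersection: [1/27, 4/27)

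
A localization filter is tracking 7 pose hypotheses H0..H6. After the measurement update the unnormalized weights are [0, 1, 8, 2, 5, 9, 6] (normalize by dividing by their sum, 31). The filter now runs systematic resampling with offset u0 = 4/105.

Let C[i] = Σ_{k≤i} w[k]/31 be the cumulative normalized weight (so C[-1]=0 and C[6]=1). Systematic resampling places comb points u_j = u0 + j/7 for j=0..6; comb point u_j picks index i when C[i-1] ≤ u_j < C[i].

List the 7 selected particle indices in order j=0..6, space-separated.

2 2 3 4 5 5 6

C = [0, 1/31, 9/31, 11/31, 16/31, 25/31, 1]
j=0: u_0=4/105 ∈ [1/31, 9/31) → index 2
j=1: u_1=19/105 ∈ [1/31, 9/31) → index 2
j=2: u_2=34/105 ∈ [9/31, 11/31) → index 3
j=3: u_3=7/15 ∈ [11/31, 16/31) → index 4
j=4: u_4=64/105 ∈ [16/31, 25/31) → index 5
j=5: u_5=79/105 ∈ [16/31, 25/31) → index 5
j=6: u_6=94/105 ∈ [25/31, 1) → index 6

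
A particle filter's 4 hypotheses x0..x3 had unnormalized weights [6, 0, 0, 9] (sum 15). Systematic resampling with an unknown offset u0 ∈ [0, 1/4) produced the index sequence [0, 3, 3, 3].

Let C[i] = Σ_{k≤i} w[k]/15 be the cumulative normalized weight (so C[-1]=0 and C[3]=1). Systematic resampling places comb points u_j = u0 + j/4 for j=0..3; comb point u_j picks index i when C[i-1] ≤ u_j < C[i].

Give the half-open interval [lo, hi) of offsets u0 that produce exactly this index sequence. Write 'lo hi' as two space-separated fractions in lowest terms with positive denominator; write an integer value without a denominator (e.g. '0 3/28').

3/20 1/4

C = [2/5, 2/5, 2/5, 1]
j=0 picked index 0: u0 ∈ [0, 2/5)
j=1 picked index 3: u0 ∈ [3/20, 3/4)
j=2 picked index 3: u0 ∈ [-1/10, 1/2)
j=3 picked index 3: u0 ∈ [-7/20, 1/4)
intersection: [3/20, 1/4)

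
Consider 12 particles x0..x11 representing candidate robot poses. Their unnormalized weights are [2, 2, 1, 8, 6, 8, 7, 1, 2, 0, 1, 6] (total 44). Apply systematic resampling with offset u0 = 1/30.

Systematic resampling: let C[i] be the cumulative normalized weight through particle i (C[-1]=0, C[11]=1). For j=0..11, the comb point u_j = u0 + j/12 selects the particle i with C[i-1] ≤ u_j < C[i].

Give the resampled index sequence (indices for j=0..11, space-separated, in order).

C = [1/22, 1/11, 5/44, 13/44, 19/44, 27/44, 17/22, 35/44, 37/44, 37/44, 19/22, 1]
j=0: u_0=1/30 ∈ [0, 1/22) → index 0
j=1: u_1=7/60 ∈ [5/44, 13/44) → index 3
j=2: u_2=1/5 ∈ [5/44, 13/44) → index 3
j=3: u_3=17/60 ∈ [5/44, 13/44) → index 3
j=4: u_4=11/30 ∈ [13/44, 19/44) → index 4
j=5: u_5=9/20 ∈ [19/44, 27/44) → index 5
j=6: u_6=8/15 ∈ [19/44, 27/44) → index 5
j=7: u_7=37/60 ∈ [27/44, 17/22) → index 6
j=8: u_8=7/10 ∈ [27/44, 17/22) → index 6
j=9: u_9=47/60 ∈ [17/22, 35/44) → index 7
j=10: u_10=13/15 ∈ [19/22, 1) → index 11
j=11: u_11=19/20 ∈ [19/22, 1) → index 11

0 3 3 3 4 5 5 6 6 7 11 11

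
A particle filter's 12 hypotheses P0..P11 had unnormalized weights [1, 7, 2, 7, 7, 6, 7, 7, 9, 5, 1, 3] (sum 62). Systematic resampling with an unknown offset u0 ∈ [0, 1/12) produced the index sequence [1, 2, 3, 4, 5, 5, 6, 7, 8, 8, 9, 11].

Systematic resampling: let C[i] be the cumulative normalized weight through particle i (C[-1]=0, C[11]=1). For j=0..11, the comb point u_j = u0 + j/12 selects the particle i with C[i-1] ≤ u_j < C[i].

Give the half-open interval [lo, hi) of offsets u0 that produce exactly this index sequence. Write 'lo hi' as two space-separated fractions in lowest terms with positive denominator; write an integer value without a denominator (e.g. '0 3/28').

C = [1/62, 4/31, 5/31, 17/62, 12/31, 15/31, 37/62, 22/31, 53/62, 29/31, 59/62, 1]
j=0 picked index 1: u0 ∈ [1/62, 4/31)
j=1 picked index 2: u0 ∈ [17/372, 29/372)
j=2 picked index 3: u0 ∈ [-1/186, 10/93)
j=3 picked index 4: u0 ∈ [3/124, 17/124)
j=4 picked index 5: u0 ∈ [5/93, 14/93)
j=5 picked index 5: u0 ∈ [-11/372, 25/372)
j=6 picked index 6: u0 ∈ [-1/62, 3/31)
j=7 picked index 7: u0 ∈ [5/372, 47/372)
j=8 picked index 8: u0 ∈ [4/93, 35/186)
j=9 picked index 8: u0 ∈ [-5/124, 13/124)
j=10 picked index 9: u0 ∈ [2/93, 19/186)
j=11 picked index 11: u0 ∈ [13/372, 1/12)
intersection: [5/93, 25/372)

5/93 25/372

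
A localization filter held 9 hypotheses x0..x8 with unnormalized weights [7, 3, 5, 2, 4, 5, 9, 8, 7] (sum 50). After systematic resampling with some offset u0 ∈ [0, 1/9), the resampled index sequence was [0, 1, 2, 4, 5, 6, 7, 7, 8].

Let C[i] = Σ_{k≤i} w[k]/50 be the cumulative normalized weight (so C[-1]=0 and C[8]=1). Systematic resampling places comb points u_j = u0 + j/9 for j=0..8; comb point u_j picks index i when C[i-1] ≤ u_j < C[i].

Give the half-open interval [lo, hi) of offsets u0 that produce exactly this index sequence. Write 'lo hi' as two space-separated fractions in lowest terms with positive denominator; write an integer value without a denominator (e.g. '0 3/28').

1/30 17/225

C = [7/50, 1/5, 3/10, 17/50, 21/50, 13/25, 7/10, 43/50, 1]
j=0 picked index 0: u0 ∈ [0, 7/50)
j=1 picked index 1: u0 ∈ [13/450, 4/45)
j=2 picked index 2: u0 ∈ [-1/45, 7/90)
j=3 picked index 4: u0 ∈ [1/150, 13/150)
j=4 picked index 5: u0 ∈ [-11/450, 17/225)
j=5 picked index 6: u0 ∈ [-8/225, 13/90)
j=6 picked index 7: u0 ∈ [1/30, 29/150)
j=7 picked index 7: u0 ∈ [-7/90, 37/450)
j=8 picked index 8: u0 ∈ [-13/450, 1/9)
intersection: [1/30, 17/225)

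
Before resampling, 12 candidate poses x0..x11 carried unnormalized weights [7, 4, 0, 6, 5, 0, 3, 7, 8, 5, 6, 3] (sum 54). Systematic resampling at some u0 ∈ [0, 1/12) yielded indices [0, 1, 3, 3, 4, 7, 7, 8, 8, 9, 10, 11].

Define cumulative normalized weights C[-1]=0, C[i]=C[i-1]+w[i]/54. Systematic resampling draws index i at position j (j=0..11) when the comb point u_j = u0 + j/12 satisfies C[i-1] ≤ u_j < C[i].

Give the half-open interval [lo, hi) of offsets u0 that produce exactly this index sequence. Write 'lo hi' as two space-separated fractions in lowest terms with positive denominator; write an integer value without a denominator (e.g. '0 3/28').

C = [7/54, 11/54, 11/54, 17/54, 11/27, 11/27, 25/54, 16/27, 20/27, 5/6, 17/18, 1]
j=0 picked index 0: u0 ∈ [0, 7/54)
j=1 picked index 1: u0 ∈ [5/108, 13/108)
j=2 picked index 3: u0 ∈ [1/27, 4/27)
j=3 picked index 3: u0 ∈ [-5/108, 7/108)
j=4 picked index 4: u0 ∈ [-1/54, 2/27)
j=5 picked index 7: u0 ∈ [5/108, 19/108)
j=6 picked index 7: u0 ∈ [-1/27, 5/54)
j=7 picked index 8: u0 ∈ [1/108, 17/108)
j=8 picked index 8: u0 ∈ [-2/27, 2/27)
j=9 picked index 9: u0 ∈ [-1/108, 1/12)
j=10 picked index 10: u0 ∈ [0, 1/9)
j=11 picked index 11: u0 ∈ [1/36, 1/12)
intersection: [5/108, 7/108)

5/108 7/108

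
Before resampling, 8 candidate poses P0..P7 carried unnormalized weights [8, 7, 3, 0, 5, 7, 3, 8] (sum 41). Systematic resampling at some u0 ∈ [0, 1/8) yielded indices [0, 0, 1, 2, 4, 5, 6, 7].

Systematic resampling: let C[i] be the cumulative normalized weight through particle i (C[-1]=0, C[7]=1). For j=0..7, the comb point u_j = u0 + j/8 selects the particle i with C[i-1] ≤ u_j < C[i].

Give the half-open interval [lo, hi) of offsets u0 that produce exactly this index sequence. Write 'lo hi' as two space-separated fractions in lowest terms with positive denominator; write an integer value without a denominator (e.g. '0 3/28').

C = [8/41, 15/41, 18/41, 18/41, 23/41, 30/41, 33/41, 1]
j=0 picked index 0: u0 ∈ [0, 8/41)
j=1 picked index 0: u0 ∈ [-1/8, 23/328)
j=2 picked index 1: u0 ∈ [-9/164, 19/164)
j=3 picked index 2: u0 ∈ [-3/328, 21/328)
j=4 picked index 4: u0 ∈ [-5/82, 5/82)
j=5 picked index 5: u0 ∈ [-21/328, 35/328)
j=6 picked index 6: u0 ∈ [-3/164, 9/164)
j=7 picked index 7: u0 ∈ [-23/328, 1/8)
intersection: [0, 9/164)

0 9/164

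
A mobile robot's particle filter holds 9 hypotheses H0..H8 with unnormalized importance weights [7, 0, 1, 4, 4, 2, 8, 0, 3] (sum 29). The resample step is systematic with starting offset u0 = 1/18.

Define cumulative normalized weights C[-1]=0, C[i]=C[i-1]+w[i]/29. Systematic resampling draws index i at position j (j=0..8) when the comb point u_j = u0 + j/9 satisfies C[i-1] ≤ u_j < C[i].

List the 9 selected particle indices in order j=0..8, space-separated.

0 0 3 3 4 5 6 6 8

C = [7/29, 7/29, 8/29, 12/29, 16/29, 18/29, 26/29, 26/29, 1]
j=0: u_0=1/18 ∈ [0, 7/29) → index 0
j=1: u_1=1/6 ∈ [0, 7/29) → index 0
j=2: u_2=5/18 ∈ [8/29, 12/29) → index 3
j=3: u_3=7/18 ∈ [8/29, 12/29) → index 3
j=4: u_4=1/2 ∈ [12/29, 16/29) → index 4
j=5: u_5=11/18 ∈ [16/29, 18/29) → index 5
j=6: u_6=13/18 ∈ [18/29, 26/29) → index 6
j=7: u_7=5/6 ∈ [18/29, 26/29) → index 6
j=8: u_8=17/18 ∈ [26/29, 1) → index 8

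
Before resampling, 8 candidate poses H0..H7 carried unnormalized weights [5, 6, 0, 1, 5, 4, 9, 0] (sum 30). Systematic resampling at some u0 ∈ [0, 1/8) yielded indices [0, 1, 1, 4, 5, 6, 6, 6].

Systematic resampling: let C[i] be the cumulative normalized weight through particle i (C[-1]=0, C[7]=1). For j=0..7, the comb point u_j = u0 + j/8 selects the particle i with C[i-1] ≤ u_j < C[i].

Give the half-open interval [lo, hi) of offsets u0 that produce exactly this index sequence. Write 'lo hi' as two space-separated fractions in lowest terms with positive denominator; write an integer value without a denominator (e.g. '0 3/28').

3/40 7/60

C = [1/6, 11/30, 11/30, 2/5, 17/30, 7/10, 1, 1]
j=0 picked index 0: u0 ∈ [0, 1/6)
j=1 picked index 1: u0 ∈ [1/24, 29/120)
j=2 picked index 1: u0 ∈ [-1/12, 7/60)
j=3 picked index 4: u0 ∈ [1/40, 23/120)
j=4 picked index 5: u0 ∈ [1/15, 1/5)
j=5 picked index 6: u0 ∈ [3/40, 3/8)
j=6 picked index 6: u0 ∈ [-1/20, 1/4)
j=7 picked index 6: u0 ∈ [-7/40, 1/8)
intersection: [3/40, 7/60)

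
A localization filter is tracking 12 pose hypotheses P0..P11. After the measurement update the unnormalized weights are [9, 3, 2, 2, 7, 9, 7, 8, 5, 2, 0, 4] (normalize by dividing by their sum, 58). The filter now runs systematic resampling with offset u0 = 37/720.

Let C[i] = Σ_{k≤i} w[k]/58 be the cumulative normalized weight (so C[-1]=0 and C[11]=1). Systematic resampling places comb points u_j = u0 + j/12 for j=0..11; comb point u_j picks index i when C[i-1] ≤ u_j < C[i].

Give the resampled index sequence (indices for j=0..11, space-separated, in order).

0 0 2 4 4 5 5 6 7 7 8 11

C = [9/58, 6/29, 7/29, 8/29, 23/58, 16/29, 39/58, 47/58, 26/29, 27/29, 27/29, 1]
j=0: u_0=37/720 ∈ [0, 9/58) → index 0
j=1: u_1=97/720 ∈ [0, 9/58) → index 0
j=2: u_2=157/720 ∈ [6/29, 7/29) → index 2
j=3: u_3=217/720 ∈ [8/29, 23/58) → index 4
j=4: u_4=277/720 ∈ [8/29, 23/58) → index 4
j=5: u_5=337/720 ∈ [23/58, 16/29) → index 5
j=6: u_6=397/720 ∈ [23/58, 16/29) → index 5
j=7: u_7=457/720 ∈ [16/29, 39/58) → index 6
j=8: u_8=517/720 ∈ [39/58, 47/58) → index 7
j=9: u_9=577/720 ∈ [39/58, 47/58) → index 7
j=10: u_10=637/720 ∈ [47/58, 26/29) → index 8
j=11: u_11=697/720 ∈ [27/29, 1) → index 11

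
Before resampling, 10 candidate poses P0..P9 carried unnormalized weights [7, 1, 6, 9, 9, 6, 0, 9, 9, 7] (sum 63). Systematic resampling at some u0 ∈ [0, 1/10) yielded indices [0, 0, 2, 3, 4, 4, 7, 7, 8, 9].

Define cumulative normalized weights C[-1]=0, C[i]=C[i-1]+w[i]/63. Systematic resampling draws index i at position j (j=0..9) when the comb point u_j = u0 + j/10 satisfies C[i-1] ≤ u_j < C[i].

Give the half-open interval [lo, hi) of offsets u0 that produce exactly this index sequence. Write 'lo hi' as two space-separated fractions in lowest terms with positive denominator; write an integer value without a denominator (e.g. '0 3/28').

1/315 1/126

C = [1/9, 8/63, 2/9, 23/63, 32/63, 38/63, 38/63, 47/63, 8/9, 1]
j=0 picked index 0: u0 ∈ [0, 1/9)
j=1 picked index 0: u0 ∈ [-1/10, 1/90)
j=2 picked index 2: u0 ∈ [-23/315, 1/45)
j=3 picked index 3: u0 ∈ [-7/90, 41/630)
j=4 picked index 4: u0 ∈ [-11/315, 34/315)
j=5 picked index 4: u0 ∈ [-17/126, 1/126)
j=6 picked index 7: u0 ∈ [1/315, 46/315)
j=7 picked index 7: u0 ∈ [-61/630, 29/630)
j=8 picked index 8: u0 ∈ [-17/315, 4/45)
j=9 picked index 9: u0 ∈ [-1/90, 1/10)
intersection: [1/315, 1/126)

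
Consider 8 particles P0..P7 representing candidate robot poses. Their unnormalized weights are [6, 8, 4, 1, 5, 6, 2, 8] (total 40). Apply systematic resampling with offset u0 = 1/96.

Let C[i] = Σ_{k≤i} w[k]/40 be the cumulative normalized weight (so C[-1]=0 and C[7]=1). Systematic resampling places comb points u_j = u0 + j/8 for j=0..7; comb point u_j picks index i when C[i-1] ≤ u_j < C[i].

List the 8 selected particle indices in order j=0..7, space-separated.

0 0 1 2 4 5 6 7

C = [3/20, 7/20, 9/20, 19/40, 3/5, 3/4, 4/5, 1]
j=0: u_0=1/96 ∈ [0, 3/20) → index 0
j=1: u_1=13/96 ∈ [0, 3/20) → index 0
j=2: u_2=25/96 ∈ [3/20, 7/20) → index 1
j=3: u_3=37/96 ∈ [7/20, 9/20) → index 2
j=4: u_4=49/96 ∈ [19/40, 3/5) → index 4
j=5: u_5=61/96 ∈ [3/5, 3/4) → index 5
j=6: u_6=73/96 ∈ [3/4, 4/5) → index 6
j=7: u_7=85/96 ∈ [4/5, 1) → index 7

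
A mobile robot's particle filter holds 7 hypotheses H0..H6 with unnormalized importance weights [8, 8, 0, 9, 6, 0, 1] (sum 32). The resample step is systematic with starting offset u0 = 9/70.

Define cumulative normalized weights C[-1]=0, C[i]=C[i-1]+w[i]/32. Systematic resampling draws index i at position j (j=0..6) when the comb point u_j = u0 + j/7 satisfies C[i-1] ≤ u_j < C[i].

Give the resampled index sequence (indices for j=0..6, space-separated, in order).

C = [1/4, 1/2, 1/2, 25/32, 31/32, 31/32, 1]
j=0: u_0=9/70 ∈ [0, 1/4) → index 0
j=1: u_1=19/70 ∈ [1/4, 1/2) → index 1
j=2: u_2=29/70 ∈ [1/4, 1/2) → index 1
j=3: u_3=39/70 ∈ [1/2, 25/32) → index 3
j=4: u_4=7/10 ∈ [1/2, 25/32) → index 3
j=5: u_5=59/70 ∈ [25/32, 31/32) → index 4
j=6: u_6=69/70 ∈ [31/32, 1) → index 6

0 1 1 3 3 4 6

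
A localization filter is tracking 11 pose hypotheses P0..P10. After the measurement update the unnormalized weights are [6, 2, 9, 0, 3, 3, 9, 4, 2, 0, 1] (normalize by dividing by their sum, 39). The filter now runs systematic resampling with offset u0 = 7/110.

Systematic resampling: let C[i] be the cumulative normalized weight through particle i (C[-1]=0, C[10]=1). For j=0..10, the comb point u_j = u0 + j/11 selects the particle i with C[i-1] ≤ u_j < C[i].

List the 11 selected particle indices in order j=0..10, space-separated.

C = [2/13, 8/39, 17/39, 17/39, 20/39, 23/39, 32/39, 12/13, 38/39, 38/39, 1]
j=0: u_0=7/110 ∈ [0, 2/13) → index 0
j=1: u_1=17/110 ∈ [2/13, 8/39) → index 1
j=2: u_2=27/110 ∈ [8/39, 17/39) → index 2
j=3: u_3=37/110 ∈ [8/39, 17/39) → index 2
j=4: u_4=47/110 ∈ [8/39, 17/39) → index 2
j=5: u_5=57/110 ∈ [20/39, 23/39) → index 5
j=6: u_6=67/110 ∈ [23/39, 32/39) → index 6
j=7: u_7=7/10 ∈ [23/39, 32/39) → index 6
j=8: u_8=87/110 ∈ [23/39, 32/39) → index 6
j=9: u_9=97/110 ∈ [32/39, 12/13) → index 7
j=10: u_10=107/110 ∈ [12/13, 38/39) → index 8

0 1 2 2 2 5 6 6 6 7 8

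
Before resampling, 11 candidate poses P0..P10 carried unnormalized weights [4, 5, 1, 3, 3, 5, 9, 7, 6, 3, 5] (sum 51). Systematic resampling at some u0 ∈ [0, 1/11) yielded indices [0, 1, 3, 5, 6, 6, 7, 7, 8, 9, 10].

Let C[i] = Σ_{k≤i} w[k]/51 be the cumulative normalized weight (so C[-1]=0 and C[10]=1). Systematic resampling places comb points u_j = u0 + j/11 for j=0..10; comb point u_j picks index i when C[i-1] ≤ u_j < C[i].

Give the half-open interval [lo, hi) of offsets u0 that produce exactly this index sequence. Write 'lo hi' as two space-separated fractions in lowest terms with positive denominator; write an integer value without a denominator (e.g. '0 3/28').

C = [4/51, 3/17, 10/51, 13/51, 16/51, 7/17, 10/17, 37/51, 43/51, 46/51, 1]
j=0 picked index 0: u0 ∈ [0, 4/51)
j=1 picked index 1: u0 ∈ [-7/561, 16/187)
j=2 picked index 3: u0 ∈ [8/561, 41/561)
j=3 picked index 5: u0 ∈ [23/561, 26/187)
j=4 picked index 6: u0 ∈ [9/187, 42/187)
j=5 picked index 6: u0 ∈ [-8/187, 25/187)
j=6 picked index 7: u0 ∈ [8/187, 101/561)
j=7 picked index 7: u0 ∈ [-9/187, 50/561)
j=8 picked index 8: u0 ∈ [-1/561, 65/561)
j=9 picked index 9: u0 ∈ [14/561, 47/561)
j=10 picked index 10: u0 ∈ [-4/561, 1/11)
intersection: [9/187, 41/561)

9/187 41/561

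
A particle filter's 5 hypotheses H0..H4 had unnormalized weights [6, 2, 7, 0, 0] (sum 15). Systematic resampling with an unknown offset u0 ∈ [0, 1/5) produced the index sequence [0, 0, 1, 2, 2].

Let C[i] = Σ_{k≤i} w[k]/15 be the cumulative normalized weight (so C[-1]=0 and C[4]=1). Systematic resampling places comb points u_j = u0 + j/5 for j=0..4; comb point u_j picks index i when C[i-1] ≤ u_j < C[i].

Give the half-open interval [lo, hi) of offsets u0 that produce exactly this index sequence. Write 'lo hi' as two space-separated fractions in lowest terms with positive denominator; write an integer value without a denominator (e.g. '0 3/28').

0 2/15

C = [2/5, 8/15, 1, 1, 1]
j=0 picked index 0: u0 ∈ [0, 2/5)
j=1 picked index 0: u0 ∈ [-1/5, 1/5)
j=2 picked index 1: u0 ∈ [0, 2/15)
j=3 picked index 2: u0 ∈ [-1/15, 2/5)
j=4 picked index 2: u0 ∈ [-4/15, 1/5)
intersection: [0, 2/15)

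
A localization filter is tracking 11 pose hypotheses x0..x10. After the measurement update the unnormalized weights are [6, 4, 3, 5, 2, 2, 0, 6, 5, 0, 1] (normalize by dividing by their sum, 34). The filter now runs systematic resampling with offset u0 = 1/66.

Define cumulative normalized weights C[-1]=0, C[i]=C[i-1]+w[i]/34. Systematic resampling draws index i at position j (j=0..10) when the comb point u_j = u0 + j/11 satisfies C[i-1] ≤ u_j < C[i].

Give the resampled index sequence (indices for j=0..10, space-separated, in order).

C = [3/17, 5/17, 13/34, 9/17, 10/17, 11/17, 11/17, 14/17, 33/34, 33/34, 1]
j=0: u_0=1/66 ∈ [0, 3/17) → index 0
j=1: u_1=7/66 ∈ [0, 3/17) → index 0
j=2: u_2=13/66 ∈ [3/17, 5/17) → index 1
j=3: u_3=19/66 ∈ [3/17, 5/17) → index 1
j=4: u_4=25/66 ∈ [5/17, 13/34) → index 2
j=5: u_5=31/66 ∈ [13/34, 9/17) → index 3
j=6: u_6=37/66 ∈ [9/17, 10/17) → index 4
j=7: u_7=43/66 ∈ [11/17, 14/17) → index 7
j=8: u_8=49/66 ∈ [11/17, 14/17) → index 7
j=9: u_9=5/6 ∈ [14/17, 33/34) → index 8
j=10: u_10=61/66 ∈ [14/17, 33/34) → index 8

0 0 1 1 2 3 4 7 7 8 8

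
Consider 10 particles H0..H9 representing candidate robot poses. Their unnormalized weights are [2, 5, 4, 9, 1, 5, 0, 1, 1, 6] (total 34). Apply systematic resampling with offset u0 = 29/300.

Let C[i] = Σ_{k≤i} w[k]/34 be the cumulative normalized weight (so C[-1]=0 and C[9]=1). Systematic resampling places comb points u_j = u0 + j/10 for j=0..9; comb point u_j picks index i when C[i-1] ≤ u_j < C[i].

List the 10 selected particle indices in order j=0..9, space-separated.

C = [1/17, 7/34, 11/34, 10/17, 21/34, 13/17, 13/17, 27/34, 14/17, 1]
j=0: u_0=29/300 ∈ [1/17, 7/34) → index 1
j=1: u_1=59/300 ∈ [1/17, 7/34) → index 1
j=2: u_2=89/300 ∈ [7/34, 11/34) → index 2
j=3: u_3=119/300 ∈ [11/34, 10/17) → index 3
j=4: u_4=149/300 ∈ [11/34, 10/17) → index 3
j=5: u_5=179/300 ∈ [10/17, 21/34) → index 4
j=6: u_6=209/300 ∈ [21/34, 13/17) → index 5
j=7: u_7=239/300 ∈ [27/34, 14/17) → index 8
j=8: u_8=269/300 ∈ [14/17, 1) → index 9
j=9: u_9=299/300 ∈ [14/17, 1) → index 9

1 1 2 3 3 4 5 8 9 9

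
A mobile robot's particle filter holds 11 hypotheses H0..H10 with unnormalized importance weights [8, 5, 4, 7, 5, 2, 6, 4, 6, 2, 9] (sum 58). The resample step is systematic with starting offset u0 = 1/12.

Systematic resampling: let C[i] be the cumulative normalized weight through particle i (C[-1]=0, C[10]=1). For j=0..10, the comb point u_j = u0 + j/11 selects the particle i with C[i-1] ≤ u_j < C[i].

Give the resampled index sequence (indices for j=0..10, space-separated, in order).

C = [4/29, 13/58, 17/58, 12/29, 1/2, 31/58, 37/58, 41/58, 47/58, 49/58, 1]
j=0: u_0=1/12 ∈ [0, 4/29) → index 0
j=1: u_1=23/132 ∈ [4/29, 13/58) → index 1
j=2: u_2=35/132 ∈ [13/58, 17/58) → index 2
j=3: u_3=47/132 ∈ [17/58, 12/29) → index 3
j=4: u_4=59/132 ∈ [12/29, 1/2) → index 4
j=5: u_5=71/132 ∈ [31/58, 37/58) → index 6
j=6: u_6=83/132 ∈ [31/58, 37/58) → index 6
j=7: u_7=95/132 ∈ [41/58, 47/58) → index 8
j=8: u_8=107/132 ∈ [47/58, 49/58) → index 9
j=9: u_9=119/132 ∈ [49/58, 1) → index 10
j=10: u_10=131/132 ∈ [49/58, 1) → index 10

0 1 2 3 4 6 6 8 9 10 10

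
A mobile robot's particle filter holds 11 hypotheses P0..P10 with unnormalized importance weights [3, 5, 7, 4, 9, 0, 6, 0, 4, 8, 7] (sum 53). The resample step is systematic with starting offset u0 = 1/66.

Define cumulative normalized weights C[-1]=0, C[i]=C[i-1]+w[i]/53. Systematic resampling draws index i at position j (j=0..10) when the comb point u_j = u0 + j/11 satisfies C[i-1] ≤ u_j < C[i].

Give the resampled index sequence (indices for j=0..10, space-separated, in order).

0 1 2 3 4 4 6 8 9 9 10

C = [3/53, 8/53, 15/53, 19/53, 28/53, 28/53, 34/53, 34/53, 38/53, 46/53, 1]
j=0: u_0=1/66 ∈ [0, 3/53) → index 0
j=1: u_1=7/66 ∈ [3/53, 8/53) → index 1
j=2: u_2=13/66 ∈ [8/53, 15/53) → index 2
j=3: u_3=19/66 ∈ [15/53, 19/53) → index 3
j=4: u_4=25/66 ∈ [19/53, 28/53) → index 4
j=5: u_5=31/66 ∈ [19/53, 28/53) → index 4
j=6: u_6=37/66 ∈ [28/53, 34/53) → index 6
j=7: u_7=43/66 ∈ [34/53, 38/53) → index 8
j=8: u_8=49/66 ∈ [38/53, 46/53) → index 9
j=9: u_9=5/6 ∈ [38/53, 46/53) → index 9
j=10: u_10=61/66 ∈ [46/53, 1) → index 10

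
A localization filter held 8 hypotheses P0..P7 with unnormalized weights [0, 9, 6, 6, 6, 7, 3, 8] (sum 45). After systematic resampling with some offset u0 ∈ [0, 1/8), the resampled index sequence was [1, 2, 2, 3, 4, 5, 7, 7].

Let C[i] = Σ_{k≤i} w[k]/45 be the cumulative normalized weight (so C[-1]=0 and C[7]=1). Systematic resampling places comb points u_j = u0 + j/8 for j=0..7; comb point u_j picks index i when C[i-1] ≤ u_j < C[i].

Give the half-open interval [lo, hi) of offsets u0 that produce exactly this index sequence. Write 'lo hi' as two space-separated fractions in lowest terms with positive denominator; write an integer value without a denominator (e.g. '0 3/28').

3/40 1/12

C = [0, 1/5, 1/3, 7/15, 3/5, 34/45, 37/45, 1]
j=0 picked index 1: u0 ∈ [0, 1/5)
j=1 picked index 2: u0 ∈ [3/40, 5/24)
j=2 picked index 2: u0 ∈ [-1/20, 1/12)
j=3 picked index 3: u0 ∈ [-1/24, 11/120)
j=4 picked index 4: u0 ∈ [-1/30, 1/10)
j=5 picked index 5: u0 ∈ [-1/40, 47/360)
j=6 picked index 7: u0 ∈ [13/180, 1/4)
j=7 picked index 7: u0 ∈ [-19/360, 1/8)
intersection: [3/40, 1/12)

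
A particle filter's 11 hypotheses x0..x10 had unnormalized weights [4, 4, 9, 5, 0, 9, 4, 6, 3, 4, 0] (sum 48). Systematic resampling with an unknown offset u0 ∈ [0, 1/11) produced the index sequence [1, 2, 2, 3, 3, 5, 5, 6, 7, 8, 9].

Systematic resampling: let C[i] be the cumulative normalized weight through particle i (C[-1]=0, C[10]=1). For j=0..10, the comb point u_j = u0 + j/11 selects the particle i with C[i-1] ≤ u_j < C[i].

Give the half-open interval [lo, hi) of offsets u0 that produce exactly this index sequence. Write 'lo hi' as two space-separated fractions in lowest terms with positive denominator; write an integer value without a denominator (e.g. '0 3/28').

1/12 1/11

C = [1/12, 1/6, 17/48, 11/24, 11/24, 31/48, 35/48, 41/48, 11/12, 1, 1]
j=0 picked index 1: u0 ∈ [1/12, 1/6)
j=1 picked index 2: u0 ∈ [5/66, 139/528)
j=2 picked index 2: u0 ∈ [-1/66, 91/528)
j=3 picked index 3: u0 ∈ [43/528, 49/264)
j=4 picked index 3: u0 ∈ [-5/528, 25/264)
j=5 picked index 5: u0 ∈ [1/264, 101/528)
j=6 picked index 5: u0 ∈ [-23/264, 53/528)
j=7 picked index 6: u0 ∈ [5/528, 49/528)
j=8 picked index 7: u0 ∈ [1/528, 67/528)
j=9 picked index 8: u0 ∈ [19/528, 13/132)
j=10 picked index 9: u0 ∈ [1/132, 1/11)
intersection: [1/12, 1/11)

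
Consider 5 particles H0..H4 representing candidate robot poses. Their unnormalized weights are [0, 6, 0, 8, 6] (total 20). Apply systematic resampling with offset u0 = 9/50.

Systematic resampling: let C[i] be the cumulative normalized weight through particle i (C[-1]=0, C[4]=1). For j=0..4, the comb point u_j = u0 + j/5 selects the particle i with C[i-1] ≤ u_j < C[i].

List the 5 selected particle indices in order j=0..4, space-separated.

1 3 3 4 4

C = [0, 3/10, 3/10, 7/10, 1]
j=0: u_0=9/50 ∈ [0, 3/10) → index 1
j=1: u_1=19/50 ∈ [3/10, 7/10) → index 3
j=2: u_2=29/50 ∈ [3/10, 7/10) → index 3
j=3: u_3=39/50 ∈ [7/10, 1) → index 4
j=4: u_4=49/50 ∈ [7/10, 1) → index 4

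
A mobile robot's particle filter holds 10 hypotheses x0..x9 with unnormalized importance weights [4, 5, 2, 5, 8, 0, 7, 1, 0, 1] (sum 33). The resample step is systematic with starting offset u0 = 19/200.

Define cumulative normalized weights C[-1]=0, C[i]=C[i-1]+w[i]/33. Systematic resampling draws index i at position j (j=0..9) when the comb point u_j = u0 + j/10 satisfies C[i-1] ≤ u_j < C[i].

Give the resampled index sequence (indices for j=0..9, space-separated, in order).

C = [4/33, 3/11, 1/3, 16/33, 8/11, 8/11, 31/33, 32/33, 32/33, 1]
j=0: u_0=19/200 ∈ [0, 4/33) → index 0
j=1: u_1=39/200 ∈ [4/33, 3/11) → index 1
j=2: u_2=59/200 ∈ [3/11, 1/3) → index 2
j=3: u_3=79/200 ∈ [1/3, 16/33) → index 3
j=4: u_4=99/200 ∈ [16/33, 8/11) → index 4
j=5: u_5=119/200 ∈ [16/33, 8/11) → index 4
j=6: u_6=139/200 ∈ [16/33, 8/11) → index 4
j=7: u_7=159/200 ∈ [8/11, 31/33) → index 6
j=8: u_8=179/200 ∈ [8/11, 31/33) → index 6
j=9: u_9=199/200 ∈ [32/33, 1) → index 9

0 1 2 3 4 4 4 6 6 9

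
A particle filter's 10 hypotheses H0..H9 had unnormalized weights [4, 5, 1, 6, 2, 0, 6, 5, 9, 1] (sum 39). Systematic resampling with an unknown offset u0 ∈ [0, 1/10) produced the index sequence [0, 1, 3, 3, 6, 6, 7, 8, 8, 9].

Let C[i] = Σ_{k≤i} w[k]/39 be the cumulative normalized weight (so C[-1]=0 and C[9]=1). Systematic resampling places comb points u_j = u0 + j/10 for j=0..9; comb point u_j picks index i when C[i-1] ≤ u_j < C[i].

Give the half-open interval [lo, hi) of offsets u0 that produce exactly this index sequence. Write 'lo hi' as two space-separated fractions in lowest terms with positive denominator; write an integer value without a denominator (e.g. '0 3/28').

C = [4/39, 3/13, 10/39, 16/39, 6/13, 6/13, 8/13, 29/39, 38/39, 1]
j=0 picked index 0: u0 ∈ [0, 4/39)
j=1 picked index 1: u0 ∈ [1/390, 17/130)
j=2 picked index 3: u0 ∈ [11/195, 41/195)
j=3 picked index 3: u0 ∈ [-17/390, 43/390)
j=4 picked index 6: u0 ∈ [4/65, 14/65)
j=5 picked index 6: u0 ∈ [-1/26, 3/26)
j=6 picked index 7: u0 ∈ [1/65, 28/195)
j=7 picked index 8: u0 ∈ [17/390, 107/390)
j=8 picked index 8: u0 ∈ [-11/195, 34/195)
j=9 picked index 9: u0 ∈ [29/390, 1/10)
intersection: [29/390, 1/10)

29/390 1/10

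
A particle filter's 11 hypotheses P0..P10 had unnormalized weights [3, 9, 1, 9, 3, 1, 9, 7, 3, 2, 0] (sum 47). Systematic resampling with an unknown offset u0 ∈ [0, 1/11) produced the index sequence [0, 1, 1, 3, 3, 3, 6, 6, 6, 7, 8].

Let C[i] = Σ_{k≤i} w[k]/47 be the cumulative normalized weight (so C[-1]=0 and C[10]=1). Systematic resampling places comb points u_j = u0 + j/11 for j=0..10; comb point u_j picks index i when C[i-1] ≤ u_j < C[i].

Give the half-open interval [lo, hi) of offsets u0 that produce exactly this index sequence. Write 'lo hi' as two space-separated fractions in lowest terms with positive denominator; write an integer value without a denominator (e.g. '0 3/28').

C = [3/47, 12/47, 13/47, 22/47, 25/47, 26/47, 35/47, 42/47, 45/47, 1, 1]
j=0 picked index 0: u0 ∈ [0, 3/47)
j=1 picked index 1: u0 ∈ [-14/517, 85/517)
j=2 picked index 1: u0 ∈ [-61/517, 38/517)
j=3 picked index 3: u0 ∈ [2/517, 101/517)
j=4 picked index 3: u0 ∈ [-45/517, 54/517)
j=5 picked index 3: u0 ∈ [-92/517, 7/517)
j=6 picked index 6: u0 ∈ [4/517, 103/517)
j=7 picked index 6: u0 ∈ [-43/517, 56/517)
j=8 picked index 6: u0 ∈ [-90/517, 9/517)
j=9 picked index 7: u0 ∈ [-38/517, 39/517)
j=10 picked index 8: u0 ∈ [-8/517, 25/517)
intersection: [4/517, 7/517)

4/517 7/517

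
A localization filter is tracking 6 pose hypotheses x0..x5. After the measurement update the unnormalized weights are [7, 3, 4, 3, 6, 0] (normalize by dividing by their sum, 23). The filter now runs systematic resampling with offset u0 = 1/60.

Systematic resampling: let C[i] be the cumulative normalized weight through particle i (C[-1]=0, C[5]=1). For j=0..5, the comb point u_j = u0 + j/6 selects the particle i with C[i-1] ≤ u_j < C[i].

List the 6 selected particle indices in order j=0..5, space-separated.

C = [7/23, 10/23, 14/23, 17/23, 1, 1]
j=0: u_0=1/60 ∈ [0, 7/23) → index 0
j=1: u_1=11/60 ∈ [0, 7/23) → index 0
j=2: u_2=7/20 ∈ [7/23, 10/23) → index 1
j=3: u_3=31/60 ∈ [10/23, 14/23) → index 2
j=4: u_4=41/60 ∈ [14/23, 17/23) → index 3
j=5: u_5=17/20 ∈ [17/23, 1) → index 4

0 0 1 2 3 4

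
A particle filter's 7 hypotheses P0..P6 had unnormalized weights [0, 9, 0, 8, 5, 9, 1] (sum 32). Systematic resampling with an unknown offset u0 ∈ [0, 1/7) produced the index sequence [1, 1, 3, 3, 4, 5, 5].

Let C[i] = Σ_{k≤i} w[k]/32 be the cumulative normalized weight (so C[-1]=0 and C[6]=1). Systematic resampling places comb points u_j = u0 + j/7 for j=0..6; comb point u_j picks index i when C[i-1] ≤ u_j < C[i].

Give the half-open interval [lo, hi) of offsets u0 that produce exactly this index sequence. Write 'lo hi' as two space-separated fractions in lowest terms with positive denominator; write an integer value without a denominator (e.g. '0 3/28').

C = [0, 9/32, 9/32, 17/32, 11/16, 31/32, 1]
j=0 picked index 1: u0 ∈ [0, 9/32)
j=1 picked index 1: u0 ∈ [-1/7, 31/224)
j=2 picked index 3: u0 ∈ [-1/224, 55/224)
j=3 picked index 3: u0 ∈ [-33/224, 23/224)
j=4 picked index 4: u0 ∈ [-9/224, 13/112)
j=5 picked index 5: u0 ∈ [-3/112, 57/224)
j=6 picked index 5: u0 ∈ [-19/112, 25/224)
intersection: [0, 23/224)

0 23/224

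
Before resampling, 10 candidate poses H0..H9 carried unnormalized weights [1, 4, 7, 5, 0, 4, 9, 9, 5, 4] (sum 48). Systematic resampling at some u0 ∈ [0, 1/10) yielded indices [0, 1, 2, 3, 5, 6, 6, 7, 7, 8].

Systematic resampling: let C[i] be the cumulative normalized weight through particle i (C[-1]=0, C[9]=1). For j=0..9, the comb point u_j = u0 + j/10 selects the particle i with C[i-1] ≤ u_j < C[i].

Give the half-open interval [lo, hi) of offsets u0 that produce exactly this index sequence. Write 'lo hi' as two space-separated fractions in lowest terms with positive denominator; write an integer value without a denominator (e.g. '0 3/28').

0 1/240

C = [1/48, 5/48, 1/4, 17/48, 17/48, 7/16, 5/8, 13/16, 11/12, 1]
j=0 picked index 0: u0 ∈ [0, 1/48)
j=1 picked index 1: u0 ∈ [-19/240, 1/240)
j=2 picked index 2: u0 ∈ [-23/240, 1/20)
j=3 picked index 3: u0 ∈ [-1/20, 13/240)
j=4 picked index 5: u0 ∈ [-11/240, 3/80)
j=5 picked index 6: u0 ∈ [-1/16, 1/8)
j=6 picked index 6: u0 ∈ [-13/80, 1/40)
j=7 picked index 7: u0 ∈ [-3/40, 9/80)
j=8 picked index 7: u0 ∈ [-7/40, 1/80)
j=9 picked index 8: u0 ∈ [-7/80, 1/60)
intersection: [0, 1/240)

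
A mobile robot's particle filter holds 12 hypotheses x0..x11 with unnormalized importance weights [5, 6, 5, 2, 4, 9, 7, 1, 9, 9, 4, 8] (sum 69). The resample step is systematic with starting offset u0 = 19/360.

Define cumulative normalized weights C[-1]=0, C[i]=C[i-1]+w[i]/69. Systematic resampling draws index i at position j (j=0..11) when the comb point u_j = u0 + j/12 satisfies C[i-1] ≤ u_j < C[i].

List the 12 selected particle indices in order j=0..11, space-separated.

C = [5/69, 11/69, 16/69, 6/23, 22/69, 31/69, 38/69, 13/23, 16/23, 19/23, 61/69, 1]
j=0: u_0=19/360 ∈ [0, 5/69) → index 0
j=1: u_1=49/360 ∈ [5/69, 11/69) → index 1
j=2: u_2=79/360 ∈ [11/69, 16/69) → index 2
j=3: u_3=109/360 ∈ [6/23, 22/69) → index 4
j=4: u_4=139/360 ∈ [22/69, 31/69) → index 5
j=5: u_5=169/360 ∈ [31/69, 38/69) → index 6
j=6: u_6=199/360 ∈ [38/69, 13/23) → index 7
j=7: u_7=229/360 ∈ [13/23, 16/23) → index 8
j=8: u_8=259/360 ∈ [16/23, 19/23) → index 9
j=9: u_9=289/360 ∈ [16/23, 19/23) → index 9
j=10: u_10=319/360 ∈ [61/69, 1) → index 11
j=11: u_11=349/360 ∈ [61/69, 1) → index 11

0 1 2 4 5 6 7 8 9 9 11 11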